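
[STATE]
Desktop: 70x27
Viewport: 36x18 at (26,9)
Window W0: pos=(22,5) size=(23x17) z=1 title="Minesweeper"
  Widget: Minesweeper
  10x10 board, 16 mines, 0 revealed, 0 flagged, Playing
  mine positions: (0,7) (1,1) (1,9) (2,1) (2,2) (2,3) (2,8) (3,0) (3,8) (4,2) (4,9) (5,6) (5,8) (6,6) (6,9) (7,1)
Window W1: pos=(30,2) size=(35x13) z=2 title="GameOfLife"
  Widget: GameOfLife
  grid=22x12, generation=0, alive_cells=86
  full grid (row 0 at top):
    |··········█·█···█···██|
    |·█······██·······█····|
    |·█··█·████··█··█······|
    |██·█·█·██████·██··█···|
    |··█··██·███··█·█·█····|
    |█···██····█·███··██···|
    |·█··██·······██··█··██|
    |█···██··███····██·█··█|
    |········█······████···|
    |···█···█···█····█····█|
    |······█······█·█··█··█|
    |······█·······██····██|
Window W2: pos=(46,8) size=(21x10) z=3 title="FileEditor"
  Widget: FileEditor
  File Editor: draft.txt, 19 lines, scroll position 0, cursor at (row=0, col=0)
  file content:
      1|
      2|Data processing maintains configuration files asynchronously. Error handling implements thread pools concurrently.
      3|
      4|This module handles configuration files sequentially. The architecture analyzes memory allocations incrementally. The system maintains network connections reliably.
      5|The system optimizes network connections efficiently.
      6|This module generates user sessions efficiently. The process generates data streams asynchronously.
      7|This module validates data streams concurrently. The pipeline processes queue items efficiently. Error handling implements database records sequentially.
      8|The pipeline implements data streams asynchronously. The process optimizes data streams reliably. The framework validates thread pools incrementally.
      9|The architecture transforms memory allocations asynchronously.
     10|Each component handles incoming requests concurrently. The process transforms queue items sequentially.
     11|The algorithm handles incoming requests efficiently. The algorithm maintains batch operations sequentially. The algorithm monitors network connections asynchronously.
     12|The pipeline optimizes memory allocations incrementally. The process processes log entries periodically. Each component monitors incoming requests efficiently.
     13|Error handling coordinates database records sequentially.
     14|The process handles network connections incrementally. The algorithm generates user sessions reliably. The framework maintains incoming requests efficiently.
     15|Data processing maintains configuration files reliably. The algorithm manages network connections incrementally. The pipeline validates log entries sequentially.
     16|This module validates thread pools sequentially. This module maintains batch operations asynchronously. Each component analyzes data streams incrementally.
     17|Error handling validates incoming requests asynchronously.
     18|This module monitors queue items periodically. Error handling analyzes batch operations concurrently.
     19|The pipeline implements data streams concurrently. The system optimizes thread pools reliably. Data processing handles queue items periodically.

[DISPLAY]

■■■■┃█···██····█·███┃ FileEditor    
■■■■┃·█··██·······██┠───────────────
■■■■┃█···██··███····┃█              
■■■■┃········█······┃Data processing
■■■■┃···█···█···█···┃               
■■■■┗━━━━━━━━━━━━━━━┃This module han
■■■■■■■           ┃ ┃The system opti
■■■■■■■           ┃ ┃This module gen
■■■■■■■           ┃ ┗━━━━━━━━━━━━━━━
                  ┃                 
                  ┃                 
                  ┃                 
━━━━━━━━━━━━━━━━━━┛                 
                                    
                                    
                                    
                                    
                                    


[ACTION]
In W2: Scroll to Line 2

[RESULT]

■■■■┃█···██····█·███┃ FileEditor    
■■■■┃·█··██·······██┠───────────────
■■■■┃█···██··███····┃Data processing
■■■■┃········█······┃               
■■■■┃···█···█···█···┃This module han
■■■■┗━━━━━━━━━━━━━━━┃The system opti
■■■■■■■           ┃ ┃This module gen
■■■■■■■           ┃ ┃This module val
■■■■■■■           ┃ ┗━━━━━━━━━━━━━━━
                  ┃                 
                  ┃                 
                  ┃                 
━━━━━━━━━━━━━━━━━━┛                 
                                    
                                    
                                    
                                    
                                    


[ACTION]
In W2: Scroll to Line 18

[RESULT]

■■■■┃█···██····█·███┃ FileEditor    
■■■■┃·█··██·······██┠───────────────
■■■■┃█···██··███····┃The process han
■■■■┃········█······┃Data processing
■■■■┃···█···█···█···┃This module val
■■■■┗━━━━━━━━━━━━━━━┃Error handling 
■■■■■■■           ┃ ┃This module mon
■■■■■■■           ┃ ┃The pipeline im
■■■■■■■           ┃ ┗━━━━━━━━━━━━━━━
                  ┃                 
                  ┃                 
                  ┃                 
━━━━━━━━━━━━━━━━━━┛                 
                                    
                                    
                                    
                                    
                                    


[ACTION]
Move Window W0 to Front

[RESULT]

■■■■■■■           ┃█┃ FileEditor    
■■■■■■■           ┃█┠───────────────
■■■■■■■           ┃·┃The process han
■■■■■■■           ┃·┃Data processing
■■■■■■■           ┃·┃This module val
■■■■■■■           ┃━┃Error handling 
■■■■■■■           ┃ ┃This module mon
■■■■■■■           ┃ ┃The pipeline im
■■■■■■■           ┃ ┗━━━━━━━━━━━━━━━
                  ┃                 
                  ┃                 
                  ┃                 
━━━━━━━━━━━━━━━━━━┛                 
                                    
                                    
                                    
                                    
                                    


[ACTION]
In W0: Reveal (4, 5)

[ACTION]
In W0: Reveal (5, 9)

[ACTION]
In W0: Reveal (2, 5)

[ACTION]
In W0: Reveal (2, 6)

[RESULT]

21 12■■           ┃█┃ FileEditor    
■1  2■■           ┃█┠───────────────
31  2■■           ┃·┃The process han
1 113■■           ┃·┃Data processing
1 2■■■3           ┃·┃This module val
  2■■■■           ┃━┃Error handling 
  11111           ┃ ┃This module mon
                  ┃ ┃The pipeline im
                  ┃ ┗━━━━━━━━━━━━━━━
                  ┃                 
                  ┃                 
                  ┃                 
━━━━━━━━━━━━━━━━━━┛                 
                                    
                                    
                                    
                                    
                                    


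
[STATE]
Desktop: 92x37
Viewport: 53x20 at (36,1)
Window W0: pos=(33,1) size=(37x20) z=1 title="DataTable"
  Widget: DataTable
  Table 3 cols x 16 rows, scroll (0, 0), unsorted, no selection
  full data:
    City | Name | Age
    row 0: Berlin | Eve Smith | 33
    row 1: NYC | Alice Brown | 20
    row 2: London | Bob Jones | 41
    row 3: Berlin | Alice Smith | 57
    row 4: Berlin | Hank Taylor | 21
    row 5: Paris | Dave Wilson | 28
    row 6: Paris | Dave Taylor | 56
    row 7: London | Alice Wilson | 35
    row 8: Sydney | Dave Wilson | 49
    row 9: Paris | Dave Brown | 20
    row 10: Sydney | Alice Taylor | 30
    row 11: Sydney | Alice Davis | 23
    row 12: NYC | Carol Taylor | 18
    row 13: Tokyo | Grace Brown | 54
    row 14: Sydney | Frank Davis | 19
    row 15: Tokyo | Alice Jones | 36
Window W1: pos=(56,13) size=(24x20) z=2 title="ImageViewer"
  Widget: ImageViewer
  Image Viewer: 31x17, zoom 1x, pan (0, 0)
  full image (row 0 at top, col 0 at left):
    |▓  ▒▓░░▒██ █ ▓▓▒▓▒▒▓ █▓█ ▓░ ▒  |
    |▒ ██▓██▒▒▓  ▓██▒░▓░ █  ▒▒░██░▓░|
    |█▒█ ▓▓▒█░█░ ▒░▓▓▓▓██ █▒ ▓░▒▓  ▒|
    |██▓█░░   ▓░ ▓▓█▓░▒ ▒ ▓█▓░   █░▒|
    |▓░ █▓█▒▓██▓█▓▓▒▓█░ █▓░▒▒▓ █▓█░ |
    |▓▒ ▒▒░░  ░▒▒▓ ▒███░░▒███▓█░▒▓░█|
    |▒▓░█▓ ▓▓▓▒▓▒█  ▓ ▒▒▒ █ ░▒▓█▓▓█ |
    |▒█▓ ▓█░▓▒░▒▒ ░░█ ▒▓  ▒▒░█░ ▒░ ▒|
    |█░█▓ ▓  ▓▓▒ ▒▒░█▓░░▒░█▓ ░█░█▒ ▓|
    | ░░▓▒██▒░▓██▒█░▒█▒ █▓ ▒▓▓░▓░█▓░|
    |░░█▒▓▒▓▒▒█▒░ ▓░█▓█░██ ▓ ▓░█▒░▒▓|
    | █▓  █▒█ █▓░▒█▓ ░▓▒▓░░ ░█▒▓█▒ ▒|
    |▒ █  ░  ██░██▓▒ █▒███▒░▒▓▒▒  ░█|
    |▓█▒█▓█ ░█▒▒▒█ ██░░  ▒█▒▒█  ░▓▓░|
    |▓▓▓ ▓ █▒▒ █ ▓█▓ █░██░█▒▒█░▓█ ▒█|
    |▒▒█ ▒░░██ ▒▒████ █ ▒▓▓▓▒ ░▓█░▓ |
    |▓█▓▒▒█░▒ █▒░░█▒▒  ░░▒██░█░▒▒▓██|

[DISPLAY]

━━━━━━━━━━━━━━━━━━━━━━━━━━━━━━━━━┓                   
ataTable                         ┃                   
─────────────────────────────────┨                   
ty  │Name        │Age            ┃                   
────┼────────────┼───            ┃                   
rlin│Eve Smith   │33             ┃                   
C   │Alice Brown │20             ┃                   
ndon│Bob Jones   │41             ┃                   
rlin│Alice Smith │57             ┃                   
rlin│Hank Taylor │21             ┃                   
ris │Dave Wilson │28             ┃                   
ris │Dave Taylor │56             ┃                   
ndon│Alice Wilson│35┏━━━━━━━━━━━━━━━━━━━━━━┓         
dney│Dave Wilson │49┃ ImageViewer          ┃         
ris │Dave Brown  │20┠──────────────────────┨         
dney│Alice Taylor│30┃▓  ▒▓░░▒██ █ ▓▓▒▓▒▒▓ █┃         
dney│Alice Davis │23┃▒ ██▓██▒▒▓  ▓██▒░▓░ █ ┃         
C   │Carol Taylor│18┃█▒█ ▓▓▒█░█░ ▒░▓▓▓▓██ █┃         
kyo │Grace Brown │54┃██▓█░░   ▓░ ▓▓█▓░▒ ▒ ▓┃         
━━━━━━━━━━━━━━━━━━━━┃▓░ █▓█▒▓██▓█▓▓▒▓█░ █▓░┃         


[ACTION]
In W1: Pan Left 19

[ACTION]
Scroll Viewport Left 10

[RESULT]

       ┏━━━━━━━━━━━━━━━━━━━━━━━━━━━━━━━━━━━┓         
       ┃ DataTable                         ┃         
       ┠───────────────────────────────────┨         
       ┃City  │Name        │Age            ┃         
       ┃──────┼────────────┼───            ┃         
       ┃Berlin│Eve Smith   │33             ┃         
       ┃NYC   │Alice Brown │20             ┃         
       ┃London│Bob Jones   │41             ┃         
       ┃Berlin│Alice Smith │57             ┃         
       ┃Berlin│Hank Taylor │21             ┃         
       ┃Paris │Dave Wilson │28             ┃         
       ┃Paris │Dave Taylor │56             ┃         
       ┃London│Alice Wilson│35┏━━━━━━━━━━━━━━━━━━━━━━
       ┃Sydney│Dave Wilson │49┃ ImageViewer          
       ┃Paris │Dave Brown  │20┠──────────────────────
       ┃Sydney│Alice Taylor│30┃▓  ▒▓░░▒██ █ ▓▓▒▓▒▒▓ █
       ┃Sydney│Alice Davis │23┃▒ ██▓██▒▒▓  ▓██▒░▓░ █ 
       ┃NYC   │Carol Taylor│18┃█▒█ ▓▓▒█░█░ ▒░▓▓▓▓██ █
       ┃Tokyo │Grace Brown │54┃██▓█░░   ▓░ ▓▓█▓░▒ ▒ ▓
       ┗━━━━━━━━━━━━━━━━━━━━━━┃▓░ █▓█▒▓██▓█▓▓▒▓█░ █▓░


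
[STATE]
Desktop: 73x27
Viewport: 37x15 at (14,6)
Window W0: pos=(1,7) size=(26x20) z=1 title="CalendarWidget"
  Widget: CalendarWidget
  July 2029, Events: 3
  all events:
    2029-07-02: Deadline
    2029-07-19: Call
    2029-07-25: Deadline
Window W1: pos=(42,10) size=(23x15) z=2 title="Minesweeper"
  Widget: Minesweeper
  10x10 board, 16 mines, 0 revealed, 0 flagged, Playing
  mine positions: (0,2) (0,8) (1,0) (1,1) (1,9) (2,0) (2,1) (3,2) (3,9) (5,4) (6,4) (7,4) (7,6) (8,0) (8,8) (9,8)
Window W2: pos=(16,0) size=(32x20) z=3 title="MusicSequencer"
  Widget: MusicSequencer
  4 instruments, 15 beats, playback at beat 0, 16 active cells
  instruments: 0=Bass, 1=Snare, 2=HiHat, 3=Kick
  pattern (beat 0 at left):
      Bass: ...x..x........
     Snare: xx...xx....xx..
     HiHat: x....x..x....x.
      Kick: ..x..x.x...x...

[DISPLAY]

  ┃ HiHat█····█··█····█·         ┃   
━━┃  Kick··█··█·█···█···         ┃   
ge┃                              ┃   
──┃                              ┃   
20┃                              ┃━━━
Fr┃                              ┃swe
  ┃                              ┃───
  ┃                              ┃■■■
13┃                              ┃■■■
 2┃                              ┃■■■
 2┃                              ┃■■■
  ┃                              ┃■■■
  ┃                              ┃■■■
  ┗━━━━━━━━━━━━━━━━━━━━━━━━━━━━━━┛■■■
            ┃               ┃■■■■■■■■


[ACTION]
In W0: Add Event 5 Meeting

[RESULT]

  ┃ HiHat█····█··█····█·         ┃   
━━┃  Kick··█··█·█···█···         ┃   
ge┃                              ┃   
──┃                              ┃   
20┃                              ┃━━━
Fr┃                              ┃swe
  ┃                              ┃───
* ┃                              ┃■■■
13┃                              ┃■■■
 2┃                              ┃■■■
 2┃                              ┃■■■
  ┃                              ┃■■■
  ┃                              ┃■■■
  ┗━━━━━━━━━━━━━━━━━━━━━━━━━━━━━━┛■■■
            ┃               ┃■■■■■■■■


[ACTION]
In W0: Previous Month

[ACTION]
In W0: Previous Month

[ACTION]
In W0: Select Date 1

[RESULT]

  ┃ HiHat█····█··█····█·         ┃   
━━┃  Kick··█··█·█···█···         ┃   
ge┃                              ┃   
──┃                              ┃   
20┃                              ┃━━━
Fr┃                              ┃swe
3 ┃                              ┃───
11┃                              ┃■■■
18┃                              ┃■■■
25┃                              ┃■■■
  ┃                              ┃■■■
  ┃                              ┃■■■
  ┃                              ┃■■■
  ┗━━━━━━━━━━━━━━━━━━━━━━━━━━━━━━┛■■■
            ┃               ┃■■■■■■■■


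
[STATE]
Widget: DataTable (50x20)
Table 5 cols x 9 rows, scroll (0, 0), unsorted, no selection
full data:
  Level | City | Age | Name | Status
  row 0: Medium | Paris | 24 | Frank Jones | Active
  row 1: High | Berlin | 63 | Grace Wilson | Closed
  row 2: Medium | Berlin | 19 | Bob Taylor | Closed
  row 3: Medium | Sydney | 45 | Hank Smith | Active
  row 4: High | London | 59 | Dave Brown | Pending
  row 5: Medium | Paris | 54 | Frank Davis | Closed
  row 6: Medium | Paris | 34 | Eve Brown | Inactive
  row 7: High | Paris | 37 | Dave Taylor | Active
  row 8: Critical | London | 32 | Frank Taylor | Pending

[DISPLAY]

Level   │City  │Age│Name        │Status           
────────┼──────┼───┼────────────┼────────         
Medium  │Paris │24 │Frank Jones │Active           
High    │Berlin│63 │Grace Wilson│Closed           
Medium  │Berlin│19 │Bob Taylor  │Closed           
Medium  │Sydney│45 │Hank Smith  │Active           
High    │London│59 │Dave Brown  │Pending          
Medium  │Paris │54 │Frank Davis │Closed           
Medium  │Paris │34 │Eve Brown   │Inactive         
High    │Paris │37 │Dave Taylor │Active           
Critical│London│32 │Frank Taylor│Pending          
                                                  
                                                  
                                                  
                                                  
                                                  
                                                  
                                                  
                                                  
                                                  


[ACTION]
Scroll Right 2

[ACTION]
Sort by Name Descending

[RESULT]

Level   │City  │Age│Name       ▼│Status           
────────┼──────┼───┼────────────┼────────         
Medium  │Sydney│45 │Hank Smith  │Active           
High    │Berlin│63 │Grace Wilson│Closed           
Critical│London│32 │Frank Taylor│Pending          
Medium  │Paris │24 │Frank Jones │Active           
Medium  │Paris │54 │Frank Davis │Closed           
Medium  │Paris │34 │Eve Brown   │Inactive         
High    │Paris │37 │Dave Taylor │Active           
High    │London│59 │Dave Brown  │Pending          
Medium  │Berlin│19 │Bob Taylor  │Closed           
                                                  
                                                  
                                                  
                                                  
                                                  
                                                  
                                                  
                                                  
                                                  


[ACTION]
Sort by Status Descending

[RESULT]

Level   │City  │Age│Name        │Status ▼         
────────┼──────┼───┼────────────┼────────         
Critical│London│32 │Frank Taylor│Pending          
High    │London│59 │Dave Brown  │Pending          
Medium  │Paris │34 │Eve Brown   │Inactive         
High    │Berlin│63 │Grace Wilson│Closed           
Medium  │Paris │54 │Frank Davis │Closed           
Medium  │Berlin│19 │Bob Taylor  │Closed           
Medium  │Sydney│45 │Hank Smith  │Active           
Medium  │Paris │24 │Frank Jones │Active           
High    │Paris │37 │Dave Taylor │Active           
                                                  
                                                  
                                                  
                                                  
                                                  
                                                  
                                                  
                                                  
                                                  


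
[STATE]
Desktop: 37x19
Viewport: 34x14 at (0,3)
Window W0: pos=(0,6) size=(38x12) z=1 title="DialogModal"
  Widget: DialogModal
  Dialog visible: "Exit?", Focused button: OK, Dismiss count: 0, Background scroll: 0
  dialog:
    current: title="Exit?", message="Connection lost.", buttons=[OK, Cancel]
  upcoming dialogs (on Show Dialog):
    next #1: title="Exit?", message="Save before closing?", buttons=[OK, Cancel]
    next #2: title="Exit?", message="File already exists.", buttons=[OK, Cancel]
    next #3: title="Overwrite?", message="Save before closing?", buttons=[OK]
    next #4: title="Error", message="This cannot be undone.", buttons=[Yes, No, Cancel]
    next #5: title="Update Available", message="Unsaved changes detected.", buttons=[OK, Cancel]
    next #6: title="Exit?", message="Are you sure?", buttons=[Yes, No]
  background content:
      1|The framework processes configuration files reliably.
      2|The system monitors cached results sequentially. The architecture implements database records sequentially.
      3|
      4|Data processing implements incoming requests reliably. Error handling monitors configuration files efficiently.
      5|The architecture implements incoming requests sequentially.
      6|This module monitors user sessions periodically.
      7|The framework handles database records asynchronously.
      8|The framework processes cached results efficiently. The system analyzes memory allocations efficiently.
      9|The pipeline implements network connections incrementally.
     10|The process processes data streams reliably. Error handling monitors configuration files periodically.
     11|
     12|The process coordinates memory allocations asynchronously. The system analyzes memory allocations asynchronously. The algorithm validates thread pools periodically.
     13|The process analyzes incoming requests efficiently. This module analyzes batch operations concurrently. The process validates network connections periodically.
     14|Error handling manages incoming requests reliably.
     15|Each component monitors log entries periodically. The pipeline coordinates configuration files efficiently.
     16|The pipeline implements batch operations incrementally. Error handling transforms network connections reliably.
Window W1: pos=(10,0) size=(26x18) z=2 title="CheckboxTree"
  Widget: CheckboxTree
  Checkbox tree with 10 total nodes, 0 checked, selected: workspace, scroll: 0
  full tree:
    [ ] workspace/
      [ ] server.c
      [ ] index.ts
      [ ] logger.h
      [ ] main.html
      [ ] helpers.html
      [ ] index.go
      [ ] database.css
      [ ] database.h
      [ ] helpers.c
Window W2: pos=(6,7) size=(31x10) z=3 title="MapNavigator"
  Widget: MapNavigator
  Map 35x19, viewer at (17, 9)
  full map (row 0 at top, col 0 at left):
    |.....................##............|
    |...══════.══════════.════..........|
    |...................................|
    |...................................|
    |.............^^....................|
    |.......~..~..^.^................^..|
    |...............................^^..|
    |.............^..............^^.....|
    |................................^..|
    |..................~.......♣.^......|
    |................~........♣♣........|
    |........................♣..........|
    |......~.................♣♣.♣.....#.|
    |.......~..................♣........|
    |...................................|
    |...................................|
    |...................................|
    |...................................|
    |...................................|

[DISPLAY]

          ┃>[ ] workspace/        
          ┃   [ ] server.c        
          ┃   [ ] index.ts        
┏━━━━━━━━━┃   [ ] logger.h        
┃ Dial┏━━━━━━━━━━━━━━━━━━━━━━━━━━━
┠─────┃ MapNavigator              
┃The f┠───────────────────────────
┃The s┃...........................
┃     ┃..........^..............^^
┃Data ┃...........................
┃The a┃..............@~.......♣.^.
┃This ┃.............~........♣♣...
┃The f┃.....................♣.....
┃The f┗━━━━━━━━━━━━━━━━━━━━━━━━━━━


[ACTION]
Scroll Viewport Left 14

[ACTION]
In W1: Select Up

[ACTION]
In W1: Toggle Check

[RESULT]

          ┃>[x] workspace/        
          ┃   [x] server.c        
          ┃   [x] index.ts        
┏━━━━━━━━━┃   [x] logger.h        
┃ Dial┏━━━━━━━━━━━━━━━━━━━━━━━━━━━
┠─────┃ MapNavigator              
┃The f┠───────────────────────────
┃The s┃...........................
┃     ┃..........^..............^^
┃Data ┃...........................
┃The a┃..............@~.......♣.^.
┃This ┃.............~........♣♣...
┃The f┃.....................♣.....
┃The f┗━━━━━━━━━━━━━━━━━━━━━━━━━━━


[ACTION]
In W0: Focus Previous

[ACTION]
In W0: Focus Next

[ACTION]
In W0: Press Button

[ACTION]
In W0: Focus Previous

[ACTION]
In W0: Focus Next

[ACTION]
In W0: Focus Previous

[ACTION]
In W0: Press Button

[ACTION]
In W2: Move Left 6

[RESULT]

          ┃>[x] workspace/        
          ┃   [x] server.c        
          ┃   [x] index.ts        
┏━━━━━━━━━┃   [x] logger.h        
┃ Dial┏━━━━━━━━━━━━━━━━━━━━━━━━━━━
┠─────┃ MapNavigator              
┃The f┠───────────────────────────
┃The s┃   ........................
┃     ┃   .............^..........
┃Data ┃   ........................
┃The a┃   ...........@......~.....
┃This ┃   ................~.......
┃The f┃   ........................
┃The f┗━━━━━━━━━━━━━━━━━━━━━━━━━━━


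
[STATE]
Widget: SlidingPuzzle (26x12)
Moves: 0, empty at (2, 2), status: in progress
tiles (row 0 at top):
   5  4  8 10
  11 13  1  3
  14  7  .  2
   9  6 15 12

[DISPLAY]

┌────┬────┬────┬────┐     
│  5 │  4 │  8 │ 10 │     
├────┼────┼────┼────┤     
│ 11 │ 13 │  1 │  3 │     
├────┼────┼────┼────┤     
│ 14 │  7 │    │  2 │     
├────┼────┼────┼────┤     
│  9 │  6 │ 15 │ 12 │     
└────┴────┴────┴────┘     
Moves: 0                  
                          
                          


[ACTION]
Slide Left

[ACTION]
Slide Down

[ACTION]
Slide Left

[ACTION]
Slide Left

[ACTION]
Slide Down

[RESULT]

┌────┬────┬────┬────┐     
│  5 │  4 │  8 │    │     
├────┼────┼────┼────┤     
│ 11 │ 13 │  1 │ 10 │     
├────┼────┼────┼────┤     
│ 14 │  7 │  2 │  3 │     
├────┼────┼────┼────┤     
│  9 │  6 │ 15 │ 12 │     
└────┴────┴────┴────┘     
Moves: 3                  
                          
                          


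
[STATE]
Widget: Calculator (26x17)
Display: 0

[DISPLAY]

                         0
┌───┬───┬───┬───┐         
│ 7 │ 8 │ 9 │ ÷ │         
├───┼───┼───┼───┤         
│ 4 │ 5 │ 6 │ × │         
├───┼───┼───┼───┤         
│ 1 │ 2 │ 3 │ - │         
├───┼───┼───┼───┤         
│ 0 │ . │ = │ + │         
├───┼───┼───┼───┤         
│ C │ MC│ MR│ M+│         
└───┴───┴───┴───┘         
                          
                          
                          
                          
                          


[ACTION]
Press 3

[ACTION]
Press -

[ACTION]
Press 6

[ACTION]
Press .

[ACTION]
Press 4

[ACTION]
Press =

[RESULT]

                      -3.4
┌───┬───┬───┬───┐         
│ 7 │ 8 │ 9 │ ÷ │         
├───┼───┼───┼───┤         
│ 4 │ 5 │ 6 │ × │         
├───┼───┼───┼───┤         
│ 1 │ 2 │ 3 │ - │         
├───┼───┼───┼───┤         
│ 0 │ . │ = │ + │         
├───┼───┼───┼───┤         
│ C │ MC│ MR│ M+│         
└───┴───┴───┴───┘         
                          
                          
                          
                          
                          


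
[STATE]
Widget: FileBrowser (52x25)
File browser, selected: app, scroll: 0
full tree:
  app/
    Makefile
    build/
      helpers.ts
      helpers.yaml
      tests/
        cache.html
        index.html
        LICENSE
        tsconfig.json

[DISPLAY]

> [-] app/                                          
    Makefile                                        
    [+] build/                                      
                                                    
                                                    
                                                    
                                                    
                                                    
                                                    
                                                    
                                                    
                                                    
                                                    
                                                    
                                                    
                                                    
                                                    
                                                    
                                                    
                                                    
                                                    
                                                    
                                                    
                                                    
                                                    


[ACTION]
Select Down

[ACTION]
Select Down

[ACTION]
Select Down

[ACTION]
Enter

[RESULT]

  [-] app/                                          
    Makefile                                        
  > [-] build/                                      
      helpers.ts                                    
      helpers.yaml                                  
      [+] tests/                                    
                                                    
                                                    
                                                    
                                                    
                                                    
                                                    
                                                    
                                                    
                                                    
                                                    
                                                    
                                                    
                                                    
                                                    
                                                    
                                                    
                                                    
                                                    
                                                    


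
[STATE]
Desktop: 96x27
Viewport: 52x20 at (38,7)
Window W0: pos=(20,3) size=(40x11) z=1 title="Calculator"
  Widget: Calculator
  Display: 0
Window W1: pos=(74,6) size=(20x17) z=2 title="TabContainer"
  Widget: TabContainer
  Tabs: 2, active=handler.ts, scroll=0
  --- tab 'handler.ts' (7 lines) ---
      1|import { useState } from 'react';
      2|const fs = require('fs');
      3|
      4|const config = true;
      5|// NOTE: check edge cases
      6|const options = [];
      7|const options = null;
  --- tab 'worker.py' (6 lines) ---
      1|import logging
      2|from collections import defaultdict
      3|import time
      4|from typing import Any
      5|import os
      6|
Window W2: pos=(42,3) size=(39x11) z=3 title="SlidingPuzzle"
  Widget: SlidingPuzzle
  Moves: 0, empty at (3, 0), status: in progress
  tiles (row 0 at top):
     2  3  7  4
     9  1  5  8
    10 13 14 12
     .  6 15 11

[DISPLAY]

    ┃│  2 │  3 │  7 │  4 │                ┃ntainer  
    ┃├────┼────┼────┼────┤                ┃─────────
    ┃│  9 │  1 │  5 │  8 │                ┃er.ts]│ w
    ┃├────┼────┼────┼────┤                ┃─────────
    ┃│ 10 │ 13 │ 14 │ 12 │                ┃ { useSta
    ┃├────┼────┼────┼────┤                ┃fs = requ
━━━━┗━━━━━━━━━━━━━━━━━━━━━━━━━━━━━━━━━━━━━┛         
                                    ┃const config = 
                                    ┃// NOTE: check 
                                    ┃const options =
                                    ┃const options =
                                    ┃               
                                    ┃               
                                    ┃               
                                    ┃               
                                    ┗━━━━━━━━━━━━━━━
                                                    
                                                    
                                                    
                                                    


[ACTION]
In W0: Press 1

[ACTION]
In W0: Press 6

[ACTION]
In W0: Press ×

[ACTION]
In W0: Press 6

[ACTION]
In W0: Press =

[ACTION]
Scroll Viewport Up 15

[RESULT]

                                                    
                                                    
                                                    
━━━━┏━━━━━━━━━━━━━━━━━━━━━━━━━━━━━━━━━━━━━┓         
    ┃ SlidingPuzzle                       ┃         
────┠─────────────────────────────────────┨         
    ┃┌────┬────┬────┬────┐                ┃━━━━━━━━━
    ┃│  2 │  3 │  7 │  4 │                ┃ntainer  
    ┃├────┼────┼────┼────┤                ┃─────────
    ┃│  9 │  1 │  5 │  8 │                ┃er.ts]│ w
    ┃├────┼────┼────┼────┤                ┃─────────
    ┃│ 10 │ 13 │ 14 │ 12 │                ┃ { useSta
    ┃├────┼────┼────┼────┤                ┃fs = requ
━━━━┗━━━━━━━━━━━━━━━━━━━━━━━━━━━━━━━━━━━━━┛         
                                    ┃const config = 
                                    ┃// NOTE: check 
                                    ┃const options =
                                    ┃const options =
                                    ┃               
                                    ┃               


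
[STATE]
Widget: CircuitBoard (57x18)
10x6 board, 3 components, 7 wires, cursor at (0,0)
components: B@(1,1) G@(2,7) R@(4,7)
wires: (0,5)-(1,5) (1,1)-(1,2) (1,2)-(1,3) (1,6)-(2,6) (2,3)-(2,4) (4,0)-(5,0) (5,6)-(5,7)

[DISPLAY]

   0 1 2 3 4 5 6 7 8 9                                   
0  [.]                  ·                                
                        │                                
1       B ─ · ─ ·       ·   ·                            
                            │                            
2               · ─ ·       ·   G                        
                                                         
3                                                        
                                                         
4   ·                           R                        
    │                                                    
5   ·                       · ─ ·                        
Cursor: (0,0)                                            
                                                         
                                                         
                                                         
                                                         
                                                         


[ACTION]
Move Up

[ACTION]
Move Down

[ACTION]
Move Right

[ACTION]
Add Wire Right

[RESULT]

   0 1 2 3 4 5 6 7 8 9                                   
0                       ·                                
                        │                                
1      [B]─ · ─ ·       ·   ·                            
                            │                            
2               · ─ ·       ·   G                        
                                                         
3                                                        
                                                         
4   ·                           R                        
    │                                                    
5   ·                       · ─ ·                        
Cursor: (1,1)                                            
                                                         
                                                         
                                                         
                                                         
                                                         
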